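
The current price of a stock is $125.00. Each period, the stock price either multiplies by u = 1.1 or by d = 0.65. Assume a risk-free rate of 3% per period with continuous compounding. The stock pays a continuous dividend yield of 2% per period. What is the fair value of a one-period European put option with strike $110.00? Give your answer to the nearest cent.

Per-period risk-free factor R = e^0.03 = 1.0305; dividend-adjusted growth = e^(0.03−0.02) = 1.0101.
Risk-neutral probability p = (1.0101 − 0.65)/(1.1 − 0.65) = 0.3601/0.4500 = 0.8001
Terminal stock prices: S_u = 137.5, S_d = 81.25
Terminal payoffs (K − S): max(-27.5, 0) = 0, max(28.75, 0) = 28.75
Node 0 (S = 125): V_0 = e^(−0.03)·[0.8001·0.0000 + 0.1999·28.7500] = 5.5770

$5.58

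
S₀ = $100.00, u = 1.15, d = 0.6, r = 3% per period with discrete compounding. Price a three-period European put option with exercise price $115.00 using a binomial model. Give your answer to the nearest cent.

$21.46

Risk-neutral probability p = (1 + 0.03 − 0.6)/(1.15 − 0.6) = 0.4300/0.5500 = 0.7818
Terminal stock prices: S_uuu = 152.1, S_uud = 79.35, S_udd = 41.4, S_ddd = 21.6
Terminal payoffs (K − S): max(-37.09, 0) = 0, max(35.65, 0) = 35.65, max(73.6, 0) = 73.6, max(93.4, 0) = 93.4
Node uu (S = 132.2): V_uu = 1/1.03·[0.7818·0.0000 + 0.2182·35.6500] = 7.5516
Node ud (S = 69): V_ud = 1/1.03·[0.7818·35.6500 + 0.2182·73.6000] = 42.6505
Node dd (S = 36): V_dd = 1/1.03·[0.7818·73.6000 + 0.2182·93.4000] = 75.6505
Node u (S = 115): V_u = 1/1.03·[0.7818·7.5516 + 0.2182·42.6505] = 14.7666
Node d (S = 60): V_d = 1/1.03·[0.7818·42.6505 + 0.2182·75.6505] = 48.3985
Node 0 (S = 100): V_0 = 1/1.03·[0.7818·14.7666 + 0.2182·48.3985] = 21.4606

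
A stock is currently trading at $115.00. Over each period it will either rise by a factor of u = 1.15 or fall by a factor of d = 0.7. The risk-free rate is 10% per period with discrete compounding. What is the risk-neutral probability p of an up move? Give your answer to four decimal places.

Risk-neutral probability p = (1 + 0.1 − 0.7)/(1.15 − 0.7) = 0.4000/0.4500 = 0.8889

p = 0.8889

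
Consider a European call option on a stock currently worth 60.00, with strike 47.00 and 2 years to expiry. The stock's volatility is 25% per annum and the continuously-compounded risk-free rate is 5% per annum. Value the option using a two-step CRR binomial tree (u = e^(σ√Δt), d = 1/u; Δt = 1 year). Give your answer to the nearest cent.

19.51

CRR parameters: u = e^(σ√Δt) = e^(0.25·√1) = 1.2840, d = 1/u = 0.7788
Per-period rate: rΔt = 0.05·1 = 0.05, so R = e^0.05 = 1.0513
Risk-neutral probability p = (e^0.05 − 0.7788)/(1.2840 − 0.7788) = 0.2725/0.5052 = 0.5393
Terminal stock prices: S_uu = 98.92, S_ud = 60, S_dd = 36.39
Terminal payoffs (S − K): max(51.92, 0) = 51.92, max(13, 0) = 13, max(-10.61, 0) = 0
Node u (S = 77.04): V_u = e^(−0.05)·[0.5393·51.9233 + 0.4607·13.0000] = 32.3337
Node d (S = 46.73): V_d = e^(−0.05)·[0.5393·13.0000 + 0.4607·0.0000] = 6.6690
Node 0 (S = 60): V_0 = e^(−0.05)·[0.5393·32.3337 + 0.4607·6.6690] = 19.5099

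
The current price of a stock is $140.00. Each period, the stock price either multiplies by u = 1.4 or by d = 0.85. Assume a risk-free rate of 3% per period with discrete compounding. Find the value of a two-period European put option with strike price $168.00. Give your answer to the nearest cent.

$29.10

Risk-neutral probability p = (1 + 0.03 − 0.85)/(1.4 − 0.85) = 0.1800/0.5500 = 0.3273
Terminal stock prices: S_uu = 274.4, S_ud = 166.6, S_dd = 101.1
Terminal payoffs (K − S): max(-106.4, 0) = 0, max(1.4, 0) = 1.4, max(66.85, 0) = 66.85
Node u (S = 196): V_u = 1/1.03·[0.3273·0.0000 + 0.6727·1.4000] = 0.9144
Node d (S = 119): V_d = 1/1.03·[0.3273·1.4000 + 0.6727·66.8500] = 44.1068
Node 0 (S = 140): V_0 = 1/1.03·[0.3273·0.9144 + 0.6727·44.1068] = 29.0982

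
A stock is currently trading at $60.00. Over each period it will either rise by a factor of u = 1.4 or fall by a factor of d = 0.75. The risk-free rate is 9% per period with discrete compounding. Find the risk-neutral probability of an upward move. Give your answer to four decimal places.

Risk-neutral probability p = (1 + 0.09 − 0.75)/(1.4 − 0.75) = 0.3400/0.6500 = 0.5231

p = 0.5231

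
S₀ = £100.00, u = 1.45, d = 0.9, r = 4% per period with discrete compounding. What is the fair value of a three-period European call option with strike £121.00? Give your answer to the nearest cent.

£11.48

Risk-neutral probability p = (1 + 0.04 − 0.9)/(1.45 − 0.9) = 0.1400/0.5500 = 0.2545
Terminal stock prices: S_uuu = 304.9, S_uud = 189.2, S_udd = 117.5, S_ddd = 72.9
Terminal payoffs (S − K): max(183.9, 0) = 183.9, max(68.22, 0) = 68.22, max(-3.55, 0) = 0, max(-48.1, 0) = 0
Node uu (S = 210.2): V_uu = 1/1.04·[0.2545·183.8625 + 0.7455·68.2250] = 93.9038
Node ud (S = 130.5): V_ud = 1/1.04·[0.2545·68.2250 + 0.7455·0.0000] = 16.6984
Node dd (S = 81): V_dd = 1/1.04·[0.2545·0.0000 + 0.7455·0.0000] = 0.0000
Node u (S = 145): V_u = 1/1.04·[0.2545·93.9038 + 0.7455·16.6984] = 34.9526
Node d (S = 90): V_d = 1/1.04·[0.2545·16.6984 + 0.7455·0.0000] = 4.0870
Node 0 (S = 100): V_0 = 1/1.04·[0.2545·34.9526 + 0.7455·4.0870] = 11.4843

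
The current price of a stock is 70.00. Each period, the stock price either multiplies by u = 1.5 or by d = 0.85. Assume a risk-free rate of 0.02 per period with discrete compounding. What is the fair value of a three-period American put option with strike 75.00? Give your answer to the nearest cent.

12.80

Risk-neutral probability p = (1 + 0.02 − 0.85)/(1.5 − 0.85) = 0.1700/0.6500 = 0.2615
Terminal stock prices: S_uuu = 236.2, S_uud = 133.9, S_udd = 75.86, S_ddd = 42.99
Terminal payoffs (K − S): max(-161.2, 0) = 0, max(-58.88, 0) = 0, max(-0.8625, 0) = 0, max(32.01, 0) = 32.01
Node uu (S = 157.5): continuation = 1/1.02·[0.2615·0.0000 + 0.7385·0.0000] = 0.0000; exercise value = 0.0000 ≤ continuation, so V_uu = 0.0000
Node ud (S = 89.25): continuation = 1/1.02·[0.2615·0.0000 + 0.7385·0.0000] = 0.0000; exercise value = 0.0000 ≤ continuation, so V_ud = 0.0000
Node dd (S = 50.57): continuation = 1/1.02·[0.2615·0.0000 + 0.7385·32.0113] = 23.1756; exercise value = 24.4250 > continuation, so V_dd = 24.4250 (exercise)
Node u (S = 105): continuation = 1/1.02·[0.2615·0.0000 + 0.7385·0.0000] = 0.0000; exercise value = 0.0000 ≤ continuation, so V_u = 0.0000
Node d (S = 59.5): continuation = 1/1.02·[0.2615·0.0000 + 0.7385·24.4250] = 17.6833; exercise value = 15.5000 ≤ continuation, so V_d = 17.6833
Node 0 (S = 70): continuation = 1/1.02·[0.2615·0.0000 + 0.7385·17.6833] = 12.8024; exercise value = 5.0000 ≤ continuation, so V_0 = 12.8024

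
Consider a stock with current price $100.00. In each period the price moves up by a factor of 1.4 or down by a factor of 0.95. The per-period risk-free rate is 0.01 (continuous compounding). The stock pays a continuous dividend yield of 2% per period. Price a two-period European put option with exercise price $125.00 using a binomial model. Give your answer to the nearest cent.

$28.27

Per-period risk-free factor R = e^0.01 = 1.0101; dividend-adjusted growth = e^(0.01−0.02) = 0.9900.
Risk-neutral probability p = (0.9900 − 0.95)/(1.4 − 0.95) = 0.0400/0.4500 = 0.0890
Terminal stock prices: S_uu = 196, S_ud = 133, S_dd = 90.25
Terminal payoffs (K − S): max(-71, 0) = 0, max(-8, 0) = 0, max(34.75, 0) = 34.75
Node u (S = 140): V_u = e^(−0.01)·[0.0890·0.0000 + 0.9110·0.0000] = 0.0000
Node d (S = 95): V_d = e^(−0.01)·[0.0890·0.0000 + 0.9110·34.7500] = 31.3423
Node 0 (S = 100): V_0 = e^(−0.01)·[0.0890·0.0000 + 0.9110·31.3423] = 28.2687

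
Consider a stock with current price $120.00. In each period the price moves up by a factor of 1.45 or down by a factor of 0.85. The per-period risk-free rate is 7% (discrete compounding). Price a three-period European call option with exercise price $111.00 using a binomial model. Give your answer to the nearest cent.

$37.13

Risk-neutral probability p = (1 + 0.07 − 0.85)/(1.45 − 0.85) = 0.2200/0.6000 = 0.3667
Terminal stock prices: S_uuu = 365.8, S_uud = 214.5, S_udd = 125.7, S_ddd = 73.69
Terminal payoffs (S − K): max(254.8, 0) = 254.8, max(103.5, 0) = 103.5, max(14.71, 0) = 14.71, max(-37.31, 0) = 0
Node uu (S = 252.3): V_uu = 1/1.07·[0.3667·254.8350 + 0.6333·103.4550] = 148.5617
Node ud (S = 147.9): V_ud = 1/1.07·[0.3667·103.4550 + 0.6333·14.7150] = 44.1617
Node dd (S = 86.7): V_dd = 1/1.07·[0.3667·14.7150 + 0.6333·0.0000] = 5.0425
Node u (S = 174): V_u = 1/1.07·[0.3667·148.5617 + 0.6333·44.1617] = 77.0483
Node d (S = 102): V_d = 1/1.07·[0.3667·44.1617 + 0.6333·5.0425] = 18.1180
Node 0 (S = 120): V_0 = 1/1.07·[0.3667·77.0483 + 0.6333·18.1180] = 37.1269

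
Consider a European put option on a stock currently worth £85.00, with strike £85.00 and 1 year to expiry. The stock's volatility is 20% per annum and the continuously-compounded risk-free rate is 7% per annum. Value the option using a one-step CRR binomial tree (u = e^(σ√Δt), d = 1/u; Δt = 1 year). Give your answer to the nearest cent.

CRR parameters: u = e^(σ√Δt) = e^(0.2·√1) = 1.2214, d = 1/u = 0.8187
Per-period rate: rΔt = 0.07·1 = 0.07, so R = e^0.07 = 1.0725
Risk-neutral probability p = (e^0.07 − 0.8187)/(1.2214 − 0.8187) = 0.2538/0.4027 = 0.6302
Terminal stock prices: S_u = 103.8, S_d = 69.59
Terminal payoffs (K − S): max(-18.82, 0) = 0, max(15.41, 0) = 15.41
Node 0 (S = 85): V_0 = e^(−0.07)·[0.6302·0.0000 + 0.3698·15.4079] = 5.3121

£5.31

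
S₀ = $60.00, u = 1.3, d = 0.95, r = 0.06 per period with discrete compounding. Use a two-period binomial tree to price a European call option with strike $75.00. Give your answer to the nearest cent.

Risk-neutral probability p = (1 + 0.06 − 0.95)/(1.3 − 0.95) = 0.1100/0.3500 = 0.3143
Terminal stock prices: S_uu = 101.4, S_ud = 74.1, S_dd = 54.15
Terminal payoffs (S − K): max(26.4, 0) = 26.4, max(-0.9, 0) = 0, max(-20.85, 0) = 0
Node u (S = 78): V_u = 1/1.06·[0.3143·26.4000 + 0.6857·0.0000] = 7.8275
Node d (S = 57): V_d = 1/1.06·[0.3143·0.0000 + 0.6857·0.0000] = 0.0000
Node 0 (S = 60): V_0 = 1/1.06·[0.3143·7.8275 + 0.6857·0.0000] = 2.3208

$2.32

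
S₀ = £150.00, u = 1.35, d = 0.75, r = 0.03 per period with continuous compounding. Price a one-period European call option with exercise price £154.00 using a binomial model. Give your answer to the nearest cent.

£22.00

Risk-neutral probability p = (e^0.03 − 0.75)/(1.35 − 0.75) = 0.2805/0.6000 = 0.4674
Terminal stock prices: S_u = 202.5, S_d = 112.5
Terminal payoffs (S − K): max(48.5, 0) = 48.5, max(-41.5, 0) = 0
Node 0 (S = 150): V_0 = e^(−0.03)·[0.4674·48.5000 + 0.5326·0.0000] = 22.0001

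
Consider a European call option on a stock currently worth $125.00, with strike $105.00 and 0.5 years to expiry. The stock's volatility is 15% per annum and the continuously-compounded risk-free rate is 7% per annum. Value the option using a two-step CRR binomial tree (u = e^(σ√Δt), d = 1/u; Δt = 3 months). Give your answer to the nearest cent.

CRR parameters: u = e^(σ√Δt) = e^(0.15·√0.25) = 1.0779, d = 1/u = 0.9277
Per-period rate: rΔt = 0.07·0.25 = 0.0175, so R = e^0.0175 = 1.0177
Risk-neutral probability p = (e^0.0175 − 0.9277)/(1.0779 − 0.9277) = 0.0899/0.1501 = 0.5988
Terminal stock prices: S_uu = 145.2, S_ud = 125, S_dd = 107.6
Terminal payoffs (S − K): max(40.23, 0) = 40.23, max(20, 0) = 20, max(2.588, 0) = 2.588
Node u (S = 134.7): V_u = e^(−0.0175)·[0.5988·40.2293 + 0.4012·20.0000] = 31.5570
Node d (S = 116): V_d = e^(−0.0175)·[0.5988·20.0000 + 0.4012·2.5885] = 12.7895
Node 0 (S = 125): V_0 = e^(−0.0175)·[0.5988·31.5570 + 0.4012·12.7895] = 23.6114

$23.61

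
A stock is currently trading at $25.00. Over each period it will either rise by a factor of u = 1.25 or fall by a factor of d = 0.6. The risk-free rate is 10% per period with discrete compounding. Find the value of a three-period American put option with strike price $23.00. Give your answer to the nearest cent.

Risk-neutral probability p = (1 + 0.1 − 0.6)/(1.25 − 0.6) = 0.5000/0.6500 = 0.7692
Terminal stock prices: S_uuu = 48.83, S_uud = 23.44, S_udd = 11.25, S_ddd = 5.4
Terminal payoffs (K − S): max(-25.83, 0) = 0, max(-0.4375, 0) = 0, max(11.75, 0) = 11.75, max(17.6, 0) = 17.6
Node uu (S = 39.06): continuation = 1/1.1·[0.7692·0.0000 + 0.2308·0.0000] = 0.0000; exercise value = 0.0000 ≤ continuation, so V_uu = 0.0000
Node ud (S = 18.75): continuation = 1/1.1·[0.7692·0.0000 + 0.2308·11.7500] = 2.4650; exercise value = 4.2500 > continuation, so V_ud = 4.2500 (exercise)
Node dd (S = 9): continuation = 1/1.1·[0.7692·11.7500 + 0.2308·17.6000] = 11.9091; exercise value = 14.0000 > continuation, so V_dd = 14.0000 (exercise)
Node u (S = 31.25): continuation = 1/1.1·[0.7692·0.0000 + 0.2308·4.2500] = 0.8916; exercise value = 0.0000 ≤ continuation, so V_u = 0.8916
Node d (S = 15): continuation = 1/1.1·[0.7692·4.2500 + 0.2308·14.0000] = 5.9091; exercise value = 8.0000 > continuation, so V_d = 8.0000 (exercise)
Node 0 (S = 25): continuation = 1/1.1·[0.7692·0.8916 + 0.2308·8.0000] = 2.3018; exercise value = 0.0000 ≤ continuation, so V_0 = 2.3018

$2.30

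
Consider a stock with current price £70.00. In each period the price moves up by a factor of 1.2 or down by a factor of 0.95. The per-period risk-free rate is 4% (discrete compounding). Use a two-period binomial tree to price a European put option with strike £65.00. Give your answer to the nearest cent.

Risk-neutral probability p = (1 + 0.04 − 0.95)/(1.2 − 0.95) = 0.0900/0.2500 = 0.3600
Terminal stock prices: S_uu = 100.8, S_ud = 79.8, S_dd = 63.17
Terminal payoffs (K − S): max(-35.8, 0) = 0, max(-14.8, 0) = 0, max(1.825, 0) = 1.825
Node u (S = 84): V_u = 1/1.04·[0.3600·0.0000 + 0.6400·0.0000] = 0.0000
Node d (S = 66.5): V_d = 1/1.04·[0.3600·0.0000 + 0.6400·1.8250] = 1.1231
Node 0 (S = 70): V_0 = 1/1.04·[0.3600·0.0000 + 0.6400·1.1231] = 0.6911

£0.69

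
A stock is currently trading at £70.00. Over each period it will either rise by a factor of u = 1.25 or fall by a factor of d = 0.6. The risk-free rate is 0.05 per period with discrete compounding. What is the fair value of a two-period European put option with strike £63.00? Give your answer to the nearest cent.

Risk-neutral probability p = (1 + 0.05 − 0.6)/(1.25 − 0.6) = 0.4500/0.6500 = 0.6923
Terminal stock prices: S_uu = 109.4, S_ud = 52.5, S_dd = 25.2
Terminal payoffs (K − S): max(-46.38, 0) = 0, max(10.5, 0) = 10.5, max(37.8, 0) = 37.8
Node u (S = 87.5): V_u = 1/1.05·[0.6923·0.0000 + 0.3077·10.5000] = 3.0769
Node d (S = 42): V_d = 1/1.05·[0.6923·10.5000 + 0.3077·37.8000] = 18.0000
Node 0 (S = 70): V_0 = 1/1.05·[0.6923·3.0769 + 0.3077·18.0000] = 7.3035

£7.30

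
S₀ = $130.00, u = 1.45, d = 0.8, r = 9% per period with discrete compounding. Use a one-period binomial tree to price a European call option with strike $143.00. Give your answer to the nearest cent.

$18.62

Risk-neutral probability p = (1 + 0.09 − 0.8)/(1.45 − 0.8) = 0.2900/0.6500 = 0.4462
Terminal stock prices: S_u = 188.5, S_d = 104
Terminal payoffs (S − K): max(45.5, 0) = 45.5, max(-39, 0) = 0
Node 0 (S = 130): V_0 = 1/1.09·[0.4462·45.5000 + 0.5538·0.0000] = 18.6239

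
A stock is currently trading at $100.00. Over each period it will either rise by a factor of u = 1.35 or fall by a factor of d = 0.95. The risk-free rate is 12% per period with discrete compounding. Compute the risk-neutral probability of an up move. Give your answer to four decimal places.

Risk-neutral probability p = (1 + 0.12 − 0.95)/(1.35 − 0.95) = 0.1700/0.4000 = 0.4250

p = 0.4250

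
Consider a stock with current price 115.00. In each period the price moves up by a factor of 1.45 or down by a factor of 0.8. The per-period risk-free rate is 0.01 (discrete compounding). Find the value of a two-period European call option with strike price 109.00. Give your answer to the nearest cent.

24.05

Risk-neutral probability p = (1 + 0.01 − 0.8)/(1.45 − 0.8) = 0.2100/0.6500 = 0.3231
Terminal stock prices: S_uu = 241.8, S_ud = 133.4, S_dd = 73.6
Terminal payoffs (S − K): max(132.8, 0) = 132.8, max(24.4, 0) = 24.4, max(-35.4, 0) = 0
Node u (S = 166.8): V_u = 1/1.01·[0.3231·132.7875 + 0.6769·24.4000] = 58.8292
Node d (S = 92): V_d = 1/1.01·[0.3231·24.4000 + 0.6769·0.0000] = 7.8050
Node 0 (S = 115): V_0 = 1/1.01·[0.3231·58.8292 + 0.6769·7.8050] = 24.0493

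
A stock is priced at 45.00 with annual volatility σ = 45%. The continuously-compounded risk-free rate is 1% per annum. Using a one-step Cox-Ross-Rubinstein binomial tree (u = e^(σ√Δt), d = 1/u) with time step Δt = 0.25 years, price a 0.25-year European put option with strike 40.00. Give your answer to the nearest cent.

2.23

CRR parameters: u = e^(σ√Δt) = e^(0.45·√0.25) = 1.2523, d = 1/u = 0.7985
Per-period rate: rΔt = 0.01·0.25 = 0.0025, so R = e^0.0025 = 1.0025
Risk-neutral probability p = (e^0.0025 − 0.7985)/(1.2523 − 0.7985) = 0.2040/0.4538 = 0.4495
Terminal stock prices: S_u = 56.35, S_d = 35.93
Terminal payoffs (K − S): max(-16.35, 0) = 0, max(4.067, 0) = 4.067
Node 0 (S = 45): V_0 = e^(−0.0025)·[0.4495·0.0000 + 0.5505·4.0668] = 2.2332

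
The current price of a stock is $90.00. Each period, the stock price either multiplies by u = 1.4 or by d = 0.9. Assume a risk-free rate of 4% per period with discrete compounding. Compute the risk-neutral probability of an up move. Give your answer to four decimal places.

Risk-neutral probability p = (1 + 0.04 − 0.9)/(1.4 − 0.9) = 0.1400/0.5000 = 0.2800

p = 0.2800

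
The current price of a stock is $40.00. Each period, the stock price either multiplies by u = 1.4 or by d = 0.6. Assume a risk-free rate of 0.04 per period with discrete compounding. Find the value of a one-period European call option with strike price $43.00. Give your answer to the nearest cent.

$6.88

Risk-neutral probability p = (1 + 0.04 − 0.6)/(1.4 − 0.6) = 0.4400/0.8000 = 0.5500
Terminal stock prices: S_u = 56, S_d = 24
Terminal payoffs (S − K): max(13, 0) = 13, max(-19, 0) = 0
Node 0 (S = 40): V_0 = 1/1.04·[0.5500·13.0000 + 0.4500·0.0000] = 6.8750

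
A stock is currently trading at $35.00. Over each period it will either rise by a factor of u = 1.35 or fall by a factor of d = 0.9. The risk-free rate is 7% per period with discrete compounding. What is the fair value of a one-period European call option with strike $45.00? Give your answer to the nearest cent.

Risk-neutral probability p = (1 + 0.07 − 0.9)/(1.35 − 0.9) = 0.1700/0.4500 = 0.3778
Terminal stock prices: S_u = 47.25, S_d = 31.5
Terminal payoffs (S − K): max(2.25, 0) = 2.25, max(-13.5, 0) = 0
Node 0 (S = 35): V_0 = 1/1.07·[0.3778·2.2500 + 0.6222·0.0000] = 0.7944

$0.79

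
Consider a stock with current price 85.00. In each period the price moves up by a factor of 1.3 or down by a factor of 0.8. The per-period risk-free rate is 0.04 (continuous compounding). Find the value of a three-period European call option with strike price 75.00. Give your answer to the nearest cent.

Risk-neutral probability p = (e^0.04 − 0.8)/(1.3 − 0.8) = 0.2408/0.5000 = 0.4816
Terminal stock prices: S_uuu = 186.7, S_uud = 114.9, S_udd = 70.72, S_ddd = 43.52
Terminal payoffs (S − K): max(111.7, 0) = 111.7, max(39.92, 0) = 39.92, max(-4.28, 0) = 0, max(-31.48, 0) = 0
Node uu (S = 143.7): V_uu = e^(−0.04)·[0.4816·111.7450 + 0.5184·39.9200] = 71.5908
Node ud (S = 88.4): V_ud = e^(−0.04)·[0.4816·39.9200 + 0.5184·0.0000] = 18.4725
Node dd (S = 54.4): V_dd = e^(−0.04)·[0.4816·0.0000 + 0.5184·0.0000] = 0.0000
Node u (S = 110.5): V_u = e^(−0.04)·[0.4816·71.5908 + 0.5184·18.4725] = 42.3280
Node d (S = 68): V_d = e^(−0.04)·[0.4816·18.4725 + 0.5184·0.0000] = 8.5479
Node 0 (S = 85): V_0 = e^(−0.04)·[0.4816·42.3280 + 0.5184·8.5479] = 23.8440

23.84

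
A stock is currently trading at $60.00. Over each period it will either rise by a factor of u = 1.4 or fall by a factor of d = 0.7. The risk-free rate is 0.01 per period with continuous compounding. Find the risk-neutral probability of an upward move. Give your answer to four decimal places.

p = 0.4429

Risk-neutral probability p = (e^0.01 − 0.7)/(1.4 − 0.7) = 0.3101/0.7000 = 0.4429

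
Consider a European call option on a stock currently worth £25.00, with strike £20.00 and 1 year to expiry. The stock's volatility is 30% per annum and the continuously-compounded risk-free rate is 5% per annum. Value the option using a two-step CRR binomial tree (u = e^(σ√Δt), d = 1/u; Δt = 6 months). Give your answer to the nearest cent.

CRR parameters: u = e^(σ√Δt) = e^(0.3·√0.5) = 1.2363, d = 1/u = 0.8089
Per-period rate: rΔt = 0.05·0.5 = 0.025, so R = e^0.025 = 1.0253
Risk-neutral probability p = (e^0.025 − 0.8089)/(1.2363 − 0.8089) = 0.2165/0.4275 = 0.5064
Terminal stock prices: S_uu = 38.21, S_ud = 25, S_dd = 16.36
Terminal payoffs (S − K): max(18.21, 0) = 18.21, max(5, 0) = 5, max(-3.644, 0) = 0
Node u (S = 30.91): V_u = e^(−0.025)·[0.5064·18.2116 + 0.4936·5.0000] = 11.4016
Node d (S = 20.22): V_d = e^(−0.025)·[0.5064·5.0000 + 0.4936·0.0000] = 2.4694
Node 0 (S = 25): V_0 = e^(−0.025)·[0.5064·11.4016 + 0.4936·2.4694] = 6.8199

£6.82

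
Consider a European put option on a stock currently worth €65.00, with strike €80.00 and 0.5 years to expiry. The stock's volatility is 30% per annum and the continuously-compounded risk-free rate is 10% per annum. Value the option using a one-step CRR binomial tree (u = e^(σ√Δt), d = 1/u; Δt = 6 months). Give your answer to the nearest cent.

€11.29

CRR parameters: u = e^(σ√Δt) = e^(0.3·√0.5) = 1.2363, d = 1/u = 0.8089
Per-period rate: rΔt = 0.1·0.5 = 0.05, so R = e^0.05 = 1.0513
Risk-neutral probability p = (e^0.05 − 0.8089)/(1.2363 − 0.8089) = 0.2424/0.4275 = 0.5671
Terminal stock prices: S_u = 80.36, S_d = 52.58
Terminal payoffs (K − S): max(-0.3602, 0) = 0, max(27.42, 0) = 27.42
Node 0 (S = 65): V_0 = e^(−0.05)·[0.5671·0.0000 + 0.4329·27.4242] = 11.2927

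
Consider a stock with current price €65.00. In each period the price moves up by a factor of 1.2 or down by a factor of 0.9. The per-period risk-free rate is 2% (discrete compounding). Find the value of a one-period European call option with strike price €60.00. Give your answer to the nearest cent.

Risk-neutral probability p = (1 + 0.02 − 0.9)/(1.2 − 0.9) = 0.1200/0.3000 = 0.4000
Terminal stock prices: S_u = 78, S_d = 58.5
Terminal payoffs (S − K): max(18, 0) = 18, max(-1.5, 0) = 0
Node 0 (S = 65): V_0 = 1/1.02·[0.4000·18.0000 + 0.6000·0.0000] = 7.0588

€7.06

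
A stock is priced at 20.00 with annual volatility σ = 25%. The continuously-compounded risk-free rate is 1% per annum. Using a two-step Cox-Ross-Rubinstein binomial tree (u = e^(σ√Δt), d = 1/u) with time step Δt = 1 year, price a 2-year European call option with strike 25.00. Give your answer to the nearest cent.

1.64

CRR parameters: u = e^(σ√Δt) = e^(0.25·√1) = 1.2840, d = 1/u = 0.7788
Per-period rate: rΔt = 0.01·1 = 0.01, so R = e^0.01 = 1.0101
Risk-neutral probability p = (e^0.01 − 0.7788)/(1.2840 − 0.7788) = 0.2312/0.5052 = 0.4577
Terminal stock prices: S_uu = 32.97, S_ud = 20, S_dd = 12.13
Terminal payoffs (S − K): max(7.974, 0) = 7.974, max(-5, 0) = 0, max(-12.87, 0) = 0
Node u (S = 25.68): V_u = e^(−0.01)·[0.4577·7.9744 + 0.5423·0.0000] = 3.6137
Node d (S = 15.58): V_d = e^(−0.01)·[0.4577·0.0000 + 0.5423·0.0000] = 0.0000
Node 0 (S = 20): V_0 = e^(−0.01)·[0.4577·3.6137 + 0.5423·0.0000] = 1.6376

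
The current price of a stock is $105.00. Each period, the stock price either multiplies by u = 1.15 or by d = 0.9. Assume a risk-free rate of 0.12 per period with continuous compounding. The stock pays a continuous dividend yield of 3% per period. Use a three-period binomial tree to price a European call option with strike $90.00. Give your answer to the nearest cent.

$33.28

Per-period risk-free factor R = e^0.12 = 1.1275; dividend-adjusted growth = e^(0.12−0.03) = 1.0942.
Risk-neutral probability p = (1.0942 − 0.9)/(1.15 − 0.9) = 0.1942/0.2500 = 0.7767
Terminal stock prices: S_uuu = 159.7, S_uud = 125, S_udd = 97.81, S_ddd = 76.55
Terminal payoffs (S − K): max(69.69, 0) = 69.69, max(34.98, 0) = 34.98, max(7.807, 0) = 7.807, max(-13.45, 0) = 0
Node uu (S = 138.9): V_uu = e^(−0.12)·[0.7767·69.6919 + 0.2233·34.9762] = 54.9357
Node ud (S = 108.7): V_ud = e^(−0.12)·[0.7767·34.9762 + 0.2233·7.8075] = 25.6403
Node dd (S = 85.05): V_dd = e^(−0.12)·[0.7767·7.8075 + 0.2233·0.0000] = 5.3783
Node u (S = 120.7): V_u = e^(−0.12)·[0.7767·54.9357 + 0.2233·25.6403] = 42.9216
Node d (S = 94.5): V_d = e^(−0.12)·[0.7767·25.6403 + 0.2233·5.3783] = 18.7280
Node 0 (S = 105): V_0 = e^(−0.12)·[0.7767·42.9216 + 0.2233·18.7280] = 33.2764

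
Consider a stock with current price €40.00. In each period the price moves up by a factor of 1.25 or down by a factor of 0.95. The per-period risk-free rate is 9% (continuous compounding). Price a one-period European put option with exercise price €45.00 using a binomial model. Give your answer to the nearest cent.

Risk-neutral probability p = (e^0.09 − 0.95)/(1.25 − 0.95) = 0.1442/0.3000 = 0.4806
Terminal stock prices: S_u = 50, S_d = 38
Terminal payoffs (K − S): max(-5, 0) = 0, max(7, 0) = 7
Node 0 (S = 40): V_0 = e^(−0.09)·[0.4806·0.0000 + 0.5194·7.0000] = 3.3230

€3.32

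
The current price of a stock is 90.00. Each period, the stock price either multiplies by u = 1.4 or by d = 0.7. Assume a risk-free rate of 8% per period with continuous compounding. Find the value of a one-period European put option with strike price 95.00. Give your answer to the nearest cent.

13.37

Risk-neutral probability p = (e^0.08 − 0.7)/(1.4 − 0.7) = 0.3833/0.7000 = 0.5476
Terminal stock prices: S_u = 126, S_d = 63
Terminal payoffs (K − S): max(-31, 0) = 0, max(32, 0) = 32
Node 0 (S = 90): V_0 = e^(−0.08)·[0.5476·0.0000 + 0.4524·32.0000] = 13.3652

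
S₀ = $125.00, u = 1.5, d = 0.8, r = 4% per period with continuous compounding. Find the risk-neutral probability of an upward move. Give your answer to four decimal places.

Risk-neutral probability p = (e^0.04 − 0.8)/(1.5 − 0.8) = 0.2408/0.7000 = 0.3440

p = 0.3440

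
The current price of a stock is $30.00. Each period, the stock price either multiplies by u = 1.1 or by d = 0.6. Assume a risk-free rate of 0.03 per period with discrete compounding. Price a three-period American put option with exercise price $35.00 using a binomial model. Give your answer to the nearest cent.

$5.29

Risk-neutral probability p = (1 + 0.03 − 0.6)/(1.1 − 0.6) = 0.4300/0.5000 = 0.8600
Terminal stock prices: S_uuu = 39.93, S_uud = 21.78, S_udd = 11.88, S_ddd = 6.48
Terminal payoffs (K − S): max(-4.93, 0) = 0, max(13.22, 0) = 13.22, max(23.12, 0) = 23.12, max(28.52, 0) = 28.52
Node uu (S = 36.3): continuation = 1/1.03·[0.8600·0.0000 + 0.1400·13.2200] = 1.7969; exercise value = 0.0000 ≤ continuation, so V_uu = 1.7969
Node ud (S = 19.8): continuation = 1/1.03·[0.8600·13.2200 + 0.1400·23.1200] = 14.1806; exercise value = 15.2000 > continuation, so V_ud = 15.2000 (exercise)
Node dd (S = 10.8): continuation = 1/1.03·[0.8600·23.1200 + 0.1400·28.5200] = 23.1806; exercise value = 24.2000 > continuation, so V_dd = 24.2000 (exercise)
Node u (S = 33): continuation = 1/1.03·[0.8600·1.7969 + 0.1400·15.2000] = 3.5663; exercise value = 2.0000 ≤ continuation, so V_u = 3.5663
Node d (S = 18): continuation = 1/1.03·[0.8600·15.2000 + 0.1400·24.2000] = 15.9806; exercise value = 17.0000 > continuation, so V_d = 17.0000 (exercise)
Node 0 (S = 30): continuation = 1/1.03·[0.8600·3.5663 + 0.1400·17.0000] = 5.2884; exercise value = 5.0000 ≤ continuation, so V_0 = 5.2884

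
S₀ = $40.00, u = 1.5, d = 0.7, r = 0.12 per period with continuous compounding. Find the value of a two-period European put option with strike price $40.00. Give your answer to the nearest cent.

$3.48

Risk-neutral probability p = (e^0.12 − 0.7)/(1.5 − 0.7) = 0.4275/0.8000 = 0.5344
Terminal stock prices: S_uu = 90, S_ud = 42, S_dd = 19.6
Terminal payoffs (K − S): max(-50, 0) = 0, max(-2, 0) = 0, max(20.4, 0) = 20.4
Node u (S = 60): V_u = e^(−0.12)·[0.5344·0.0000 + 0.4656·0.0000] = 0.0000
Node d (S = 28): V_d = e^(−0.12)·[0.5344·0.0000 + 0.4656·20.4000] = 8.4247
Node 0 (S = 40): V_0 = e^(−0.12)·[0.5344·0.0000 + 0.4656·8.4247] = 3.4792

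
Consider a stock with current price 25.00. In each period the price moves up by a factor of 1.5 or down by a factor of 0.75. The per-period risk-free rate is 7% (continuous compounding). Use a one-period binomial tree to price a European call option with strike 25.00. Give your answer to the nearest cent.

Risk-neutral probability p = (e^0.07 − 0.75)/(1.5 − 0.75) = 0.3225/0.7500 = 0.4300
Terminal stock prices: S_u = 37.5, S_d = 18.75
Terminal payoffs (S − K): max(12.5, 0) = 12.5, max(-6.25, 0) = 0
Node 0 (S = 25): V_0 = e^(−0.07)·[0.4300·12.5000 + 0.5700·0.0000] = 5.0117

5.01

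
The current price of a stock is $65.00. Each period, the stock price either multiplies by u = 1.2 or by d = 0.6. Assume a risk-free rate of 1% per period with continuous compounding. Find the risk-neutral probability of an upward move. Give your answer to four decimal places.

p = 0.6834

Risk-neutral probability p = (e^0.01 − 0.6)/(1.2 − 0.6) = 0.4101/0.6000 = 0.6834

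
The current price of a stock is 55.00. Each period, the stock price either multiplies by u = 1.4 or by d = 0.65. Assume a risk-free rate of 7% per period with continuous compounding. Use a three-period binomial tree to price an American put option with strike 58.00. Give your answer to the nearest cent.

11.28

Risk-neutral probability p = (e^0.07 − 0.65)/(1.4 − 0.65) = 0.4225/0.7500 = 0.5633
Terminal stock prices: S_uuu = 150.9, S_uud = 70.07, S_udd = 32.53, S_ddd = 15.1
Terminal payoffs (K − S): max(-92.92, 0) = 0, max(-12.07, 0) = 0, max(25.47, 0) = 25.47, max(42.9, 0) = 42.9
Node uu (S = 107.8): continuation = e^(−0.07)·[0.5633·0.0000 + 0.4367·0.0000] = 0.0000; exercise value = 0.0000 ≤ continuation, so V_uu = 0.0000
Node ud (S = 50.05): continuation = e^(−0.07)·[0.5633·0.0000 + 0.4367·25.4675] = 10.3687; exercise value = 7.9500 ≤ continuation, so V_ud = 10.3687
Node dd (S = 23.24): continuation = e^(−0.07)·[0.5633·25.4675 + 0.4367·42.8956] = 30.8413; exercise value = 34.7625 > continuation, so V_dd = 34.7625 (exercise)
Node u (S = 77): continuation = e^(−0.07)·[0.5633·0.0000 + 0.4367·10.3687] = 4.2215; exercise value = 0.0000 ≤ continuation, so V_u = 4.2215
Node d (S = 35.75): continuation = e^(−0.07)·[0.5633·10.3687 + 0.4367·34.7625] = 19.5993; exercise value = 22.2500 > continuation, so V_d = 22.2500 (exercise)
Node 0 (S = 55): continuation = e^(−0.07)·[0.5633·4.2215 + 0.4367·22.2500] = 11.2761; exercise value = 3.0000 ≤ continuation, so V_0 = 11.2761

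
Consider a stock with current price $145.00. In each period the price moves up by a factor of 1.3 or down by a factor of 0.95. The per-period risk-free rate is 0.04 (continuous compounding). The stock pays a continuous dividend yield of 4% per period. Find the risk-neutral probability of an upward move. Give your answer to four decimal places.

p = 0.1429

Per-period risk-free factor R = e^0.04 = 1.0408; dividend-adjusted growth = e^(0.04−0.04) = 1.0000.
Risk-neutral probability p = (1.0000 − 0.95)/(1.3 − 0.95) = 0.0500/0.3500 = 0.1429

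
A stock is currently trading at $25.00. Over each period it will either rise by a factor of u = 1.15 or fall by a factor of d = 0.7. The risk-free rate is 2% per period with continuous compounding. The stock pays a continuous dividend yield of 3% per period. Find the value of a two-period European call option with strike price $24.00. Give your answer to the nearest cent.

$3.62

Per-period risk-free factor R = e^0.02 = 1.0202; dividend-adjusted growth = e^(0.02−0.03) = 0.9900.
Risk-neutral probability p = (0.9900 − 0.7)/(1.15 − 0.7) = 0.2900/0.4500 = 0.6446
Terminal stock prices: S_uu = 33.06, S_ud = 20.12, S_dd = 12.25
Terminal payoffs (S − K): max(9.062, 0) = 9.062, max(-3.875, 0) = 0, max(-11.75, 0) = 0
Node u (S = 28.75): V_u = e^(−0.02)·[0.6446·9.0625 + 0.3554·0.0000] = 5.7256
Node d (S = 17.5): V_d = e^(−0.02)·[0.6446·0.0000 + 0.3554·0.0000] = 0.0000
Node 0 (S = 25): V_0 = e^(−0.02)·[0.6446·5.7256 + 0.3554·0.0000] = 3.6174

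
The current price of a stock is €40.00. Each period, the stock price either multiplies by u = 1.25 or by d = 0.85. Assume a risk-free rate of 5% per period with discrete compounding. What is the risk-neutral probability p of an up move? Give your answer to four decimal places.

Risk-neutral probability p = (1 + 0.05 − 0.85)/(1.25 − 0.85) = 0.2000/0.4000 = 0.5000

p = 0.5000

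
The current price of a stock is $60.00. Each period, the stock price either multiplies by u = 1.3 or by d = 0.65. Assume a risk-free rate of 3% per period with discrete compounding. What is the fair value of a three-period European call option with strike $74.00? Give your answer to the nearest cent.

$10.57

Risk-neutral probability p = (1 + 0.03 − 0.65)/(1.3 − 0.65) = 0.3800/0.6500 = 0.5846
Terminal stock prices: S_uuu = 131.8, S_uud = 65.91, S_udd = 32.96, S_ddd = 16.48
Terminal payoffs (S − K): max(57.82, 0) = 57.82, max(-8.09, 0) = 0, max(-41.04, 0) = 0, max(-57.52, 0) = 0
Node uu (S = 101.4): V_uu = 1/1.03·[0.5846·57.8200 + 0.4154·0.0000] = 32.8179
Node ud (S = 50.7): V_ud = 1/1.03·[0.5846·0.0000 + 0.4154·0.0000] = 0.0000
Node dd (S = 25.35): V_dd = 1/1.03·[0.5846·0.0000 + 0.4154·0.0000] = 0.0000
Node u (S = 78): V_u = 1/1.03·[0.5846·32.8179 + 0.4154·0.0000] = 18.6271
Node d (S = 39): V_d = 1/1.03·[0.5846·0.0000 + 0.4154·0.0000] = 0.0000
Node 0 (S = 60): V_0 = 1/1.03·[0.5846·18.6271 + 0.4154·0.0000] = 10.5725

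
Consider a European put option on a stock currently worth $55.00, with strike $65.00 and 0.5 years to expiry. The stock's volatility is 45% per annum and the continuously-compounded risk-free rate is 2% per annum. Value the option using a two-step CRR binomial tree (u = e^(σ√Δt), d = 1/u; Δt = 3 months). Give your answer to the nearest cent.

$13.71

CRR parameters: u = e^(σ√Δt) = e^(0.45·√0.25) = 1.2523, d = 1/u = 0.7985
Per-period rate: rΔt = 0.02·0.25 = 0.005, so R = e^0.005 = 1.0050
Risk-neutral probability p = (e^0.005 − 0.7985)/(1.2523 − 0.7985) = 0.2065/0.4538 = 0.4550
Terminal stock prices: S_uu = 86.26, S_ud = 55, S_dd = 35.07
Terminal payoffs (K − S): max(-21.26, 0) = 0, max(10, 0) = 10, max(29.93, 0) = 29.93
Node u (S = 68.88): V_u = e^(−0.005)·[0.4550·0.0000 + 0.5450·10.0000] = 5.4225
Node d (S = 43.92): V_d = e^(−0.005)·[0.4550·10.0000 + 0.5450·29.9305] = 20.7574
Node 0 (S = 55): V_0 = e^(−0.005)·[0.4550·5.4225 + 0.5450·20.7574] = 13.7108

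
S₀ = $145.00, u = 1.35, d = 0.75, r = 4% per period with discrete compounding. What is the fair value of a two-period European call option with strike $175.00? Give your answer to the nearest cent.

$19.28

Risk-neutral probability p = (1 + 0.04 − 0.75)/(1.35 − 0.75) = 0.2900/0.6000 = 0.4833
Terminal stock prices: S_uu = 264.3, S_ud = 146.8, S_dd = 81.56
Terminal payoffs (S − K): max(89.26, 0) = 89.26, max(-28.19, 0) = 0, max(-93.44, 0) = 0
Node u (S = 195.8): V_u = 1/1.04·[0.4833·89.2625 + 0.5167·0.0000] = 41.4842
Node d (S = 108.8): V_d = 1/1.04·[0.4833·0.0000 + 0.5167·0.0000] = 0.0000
Node 0 (S = 145): V_0 = 1/1.04·[0.4833·41.4842 + 0.5167·0.0000] = 19.2795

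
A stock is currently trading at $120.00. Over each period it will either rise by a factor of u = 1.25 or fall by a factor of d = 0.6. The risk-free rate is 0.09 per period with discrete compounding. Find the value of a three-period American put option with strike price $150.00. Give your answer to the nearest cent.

Risk-neutral probability p = (1 + 0.09 − 0.6)/(1.25 − 0.6) = 0.4900/0.6500 = 0.7538
Terminal stock prices: S_uuu = 234.4, S_uud = 112.5, S_udd = 54, S_ddd = 25.92
Terminal payoffs (K − S): max(-84.38, 0) = 0, max(37.5, 0) = 37.5, max(96, 0) = 96, max(124.1, 0) = 124.1
Node uu (S = 187.5): continuation = 1/1.09·[0.7538·0.0000 + 0.2462·37.5000] = 8.4686; exercise value = 0.0000 ≤ continuation, so V_uu = 8.4686
Node ud (S = 90): continuation = 1/1.09·[0.7538·37.5000 + 0.2462·96.0000] = 47.6147; exercise value = 60.0000 > continuation, so V_ud = 60.0000 (exercise)
Node dd (S = 43.2): continuation = 1/1.09·[0.7538·96.0000 + 0.2462·124.0800] = 94.4147; exercise value = 106.8000 > continuation, so V_dd = 106.8000 (exercise)
Node u (S = 150): continuation = 1/1.09·[0.7538·8.4686 + 0.2462·60.0000] = 19.4067; exercise value = 0.0000 ≤ continuation, so V_u = 19.4067
Node d (S = 72): continuation = 1/1.09·[0.7538·60.0000 + 0.2462·106.8000] = 65.6147; exercise value = 78.0000 > continuation, so V_d = 78.0000 (exercise)
Node 0 (S = 120): continuation = 1/1.09·[0.7538·19.4067 + 0.2462·78.0000] = 31.0364; exercise value = 30.0000 ≤ continuation, so V_0 = 31.0364

$31.04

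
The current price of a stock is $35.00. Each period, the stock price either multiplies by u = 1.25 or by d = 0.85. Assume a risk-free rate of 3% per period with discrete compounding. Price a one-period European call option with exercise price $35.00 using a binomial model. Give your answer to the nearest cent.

Risk-neutral probability p = (1 + 0.03 − 0.85)/(1.25 − 0.85) = 0.1800/0.4000 = 0.4500
Terminal stock prices: S_u = 43.75, S_d = 29.75
Terminal payoffs (S − K): max(8.75, 0) = 8.75, max(-5.25, 0) = 0
Node 0 (S = 35): V_0 = 1/1.03·[0.4500·8.7500 + 0.5500·0.0000] = 3.8228

$3.82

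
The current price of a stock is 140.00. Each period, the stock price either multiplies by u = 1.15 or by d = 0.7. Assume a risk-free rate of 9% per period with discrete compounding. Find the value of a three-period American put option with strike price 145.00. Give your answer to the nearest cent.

Risk-neutral probability p = (1 + 0.09 − 0.7)/(1.15 − 0.7) = 0.3900/0.4500 = 0.8667
Terminal stock prices: S_uuu = 212.9, S_uud = 129.6, S_udd = 78.89, S_ddd = 48.02
Terminal payoffs (K − S): max(-67.92, 0) = 0, max(15.4, 0) = 15.4, max(66.11, 0) = 66.11, max(96.98, 0) = 96.98
Node uu (S = 185.1): continuation = 1/1.09·[0.8667·0.0000 + 0.1333·15.3950] = 1.8832; exercise value = 0.0000 ≤ continuation, so V_uu = 1.8832
Node ud (S = 112.7): continuation = 1/1.09·[0.8667·15.3950 + 0.1333·66.1100] = 20.3275; exercise value = 32.3000 > continuation, so V_ud = 32.3000 (exercise)
Node dd (S = 68.6): continuation = 1/1.09·[0.8667·66.1100 + 0.1333·96.9800] = 64.4275; exercise value = 76.4000 > continuation, so V_dd = 76.4000 (exercise)
Node u (S = 161): continuation = 1/1.09·[0.8667·1.8832 + 0.1333·32.3000] = 5.4484; exercise value = 0.0000 ≤ continuation, so V_u = 5.4484
Node d (S = 98): continuation = 1/1.09·[0.8667·32.3000 + 0.1333·76.4000] = 35.0275; exercise value = 47.0000 > continuation, so V_d = 47.0000 (exercise)
Node 0 (S = 140): continuation = 1/1.09·[0.8667·5.4484 + 0.1333·47.0000] = 10.0813; exercise value = 5.0000 ≤ continuation, so V_0 = 10.0813

10.08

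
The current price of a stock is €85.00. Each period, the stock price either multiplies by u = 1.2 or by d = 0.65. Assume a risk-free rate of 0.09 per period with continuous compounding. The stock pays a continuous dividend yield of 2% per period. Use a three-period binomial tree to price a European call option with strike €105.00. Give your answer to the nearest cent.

€14.49

Per-period risk-free factor R = e^0.09 = 1.0942; dividend-adjusted growth = e^(0.09−0.02) = 1.0725.
Risk-neutral probability p = (1.0725 − 0.65)/(1.2 − 0.65) = 0.4225/0.5500 = 0.7682
Terminal stock prices: S_uuu = 146.9, S_uud = 79.56, S_udd = 43.1, S_ddd = 23.34
Terminal payoffs (S − K): max(41.88, 0) = 41.88, max(-25.44, 0) = 0, max(-61.9, 0) = 0, max(-81.66, 0) = 0
Node uu (S = 122.4): V_uu = e^(−0.09)·[0.7682·41.8800 + 0.2318·0.0000] = 29.4031
Node ud (S = 66.3): V_ud = e^(−0.09)·[0.7682·0.0000 + 0.2318·0.0000] = 0.0000
Node dd (S = 35.91): V_dd = e^(−0.09)·[0.7682·0.0000 + 0.2318·0.0000] = 0.0000
Node u (S = 102): V_u = e^(−0.09)·[0.7682·29.4031 + 0.2318·0.0000] = 20.6433
Node d (S = 55.25): V_d = e^(−0.09)·[0.7682·0.0000 + 0.2318·0.0000] = 0.0000
Node 0 (S = 85): V_0 = e^(−0.09)·[0.7682·20.6433 + 0.2318·0.0000] = 14.4932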